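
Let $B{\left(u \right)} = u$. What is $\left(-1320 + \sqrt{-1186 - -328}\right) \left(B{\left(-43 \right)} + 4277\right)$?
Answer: $-5588880 + 4234 i \sqrt{858} \approx -5.5889 \cdot 10^{6} + 1.2402 \cdot 10^{5} i$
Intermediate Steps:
$\left(-1320 + \sqrt{-1186 - -328}\right) \left(B{\left(-43 \right)} + 4277\right) = \left(-1320 + \sqrt{-1186 - -328}\right) \left(-43 + 4277\right) = \left(-1320 + \sqrt{-1186 + 328}\right) 4234 = \left(-1320 + \sqrt{-858}\right) 4234 = \left(-1320 + i \sqrt{858}\right) 4234 = -5588880 + 4234 i \sqrt{858}$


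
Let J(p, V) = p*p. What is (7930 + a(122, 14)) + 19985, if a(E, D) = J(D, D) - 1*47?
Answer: 28064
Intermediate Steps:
J(p, V) = p²
a(E, D) = -47 + D² (a(E, D) = D² - 1*47 = D² - 47 = -47 + D²)
(7930 + a(122, 14)) + 19985 = (7930 + (-47 + 14²)) + 19985 = (7930 + (-47 + 196)) + 19985 = (7930 + 149) + 19985 = 8079 + 19985 = 28064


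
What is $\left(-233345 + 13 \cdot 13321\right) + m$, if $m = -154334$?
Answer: $-214506$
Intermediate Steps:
$\left(-233345 + 13 \cdot 13321\right) + m = \left(-233345 + 13 \cdot 13321\right) - 154334 = \left(-233345 + 173173\right) - 154334 = -60172 - 154334 = -214506$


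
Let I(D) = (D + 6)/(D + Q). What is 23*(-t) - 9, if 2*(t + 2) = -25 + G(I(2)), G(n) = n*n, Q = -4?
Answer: 281/2 ≈ 140.50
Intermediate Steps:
I(D) = (6 + D)/(-4 + D) (I(D) = (D + 6)/(D - 4) = (6 + D)/(-4 + D))
G(n) = n²
t = -13/2 (t = -2 + (-25 + ((6 + 2)/(-4 + 2))²)/2 = -2 + (-25 + (8/(-2))²)/2 = -2 + (-25 + (-½*8)²)/2 = -2 + (-25 + (-4)²)/2 = -2 + (-25 + 16)/2 = -2 + (½)*(-9) = -2 - 9/2 = -13/2 ≈ -6.5000)
23*(-t) - 9 = 23*(-1*(-13/2)) - 9 = 23*(13/2) - 9 = 299/2 - 9 = 281/2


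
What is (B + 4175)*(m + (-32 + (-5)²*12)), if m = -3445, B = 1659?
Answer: -18534618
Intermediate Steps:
(B + 4175)*(m + (-32 + (-5)²*12)) = (1659 + 4175)*(-3445 + (-32 + (-5)²*12)) = 5834*(-3445 + (-32 + 25*12)) = 5834*(-3445 + (-32 + 300)) = 5834*(-3445 + 268) = 5834*(-3177) = -18534618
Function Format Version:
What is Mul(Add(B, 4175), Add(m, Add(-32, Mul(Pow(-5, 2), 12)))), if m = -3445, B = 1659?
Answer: -18534618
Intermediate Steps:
Mul(Add(B, 4175), Add(m, Add(-32, Mul(Pow(-5, 2), 12)))) = Mul(Add(1659, 4175), Add(-3445, Add(-32, Mul(Pow(-5, 2), 12)))) = Mul(5834, Add(-3445, Add(-32, Mul(25, 12)))) = Mul(5834, Add(-3445, Add(-32, 300))) = Mul(5834, Add(-3445, 268)) = Mul(5834, -3177) = -18534618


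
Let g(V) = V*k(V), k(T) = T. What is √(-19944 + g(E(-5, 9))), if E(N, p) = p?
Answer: 3*I*√2207 ≈ 140.94*I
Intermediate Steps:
g(V) = V² (g(V) = V*V = V²)
√(-19944 + g(E(-5, 9))) = √(-19944 + 9²) = √(-19944 + 81) = √(-19863) = 3*I*√2207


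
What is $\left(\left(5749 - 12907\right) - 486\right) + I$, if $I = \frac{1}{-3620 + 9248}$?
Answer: $- \frac{43020431}{5628} \approx -7644.0$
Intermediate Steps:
$I = \frac{1}{5628} \approx 0.00017768$
$\left(\left(5749 - 12907\right) - 486\right) + I = \left(\left(5749 - 12907\right) - 486\right) + \frac{1}{5628} = \left(-7158 - 486\right) + \frac{1}{5628} = -7644 + \frac{1}{5628} = - \frac{43020431}{5628}$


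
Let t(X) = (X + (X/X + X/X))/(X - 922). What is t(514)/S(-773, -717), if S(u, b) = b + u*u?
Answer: -43/20291608 ≈ -2.1191e-6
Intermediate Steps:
S(u, b) = b + u²
t(X) = (2 + X)/(-922 + X) (t(X) = (X + (1 + 1))/(-922 + X) = (X + 2)/(-922 + X) = (2 + X)/(-922 + X))
t(514)/S(-773, -717) = ((2 + 514)/(-922 + 514))/(-717 + (-773)²) = (516/(-408))/(-717 + 597529) = -1/408*516/596812 = -43/34*1/596812 = -43/20291608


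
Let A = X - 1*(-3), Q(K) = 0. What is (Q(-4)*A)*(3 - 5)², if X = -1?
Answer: 0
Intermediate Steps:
A = 2 (A = -1 - 1*(-3) = -1 + 3 = 2)
(Q(-4)*A)*(3 - 5)² = (0*2)*(3 - 5)² = 0*(-2)² = 0*4 = 0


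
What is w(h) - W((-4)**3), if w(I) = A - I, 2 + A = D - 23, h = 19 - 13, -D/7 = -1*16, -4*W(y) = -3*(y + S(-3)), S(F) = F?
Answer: 525/4 ≈ 131.25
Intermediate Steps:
W(y) = -9/4 + 3*y/4 (W(y) = -(-3)*(y - 3)/4 = -(-3)*(-3 + y)/4 = -(9 - 3*y)/4 = -9/4 + 3*y/4)
D = 112 (D = -(-7)*16 = -7*(-16) = 112)
h = 6
A = 87 (A = -2 + (112 - 23) = -2 + 89 = 87)
w(I) = 87 - I
w(h) - W((-4)**3) = (87 - 1*6) - (-9/4 + (3/4)*(-4)**3) = (87 - 6) - (-9/4 + (3/4)*(-64)) = 81 - (-9/4 - 48) = 81 - 1*(-201/4) = 81 + 201/4 = 525/4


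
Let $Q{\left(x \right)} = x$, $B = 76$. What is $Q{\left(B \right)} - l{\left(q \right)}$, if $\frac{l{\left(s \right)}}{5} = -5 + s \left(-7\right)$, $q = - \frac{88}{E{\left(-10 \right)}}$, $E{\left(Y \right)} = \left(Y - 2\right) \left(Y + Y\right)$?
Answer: $\frac{529}{6} \approx 88.167$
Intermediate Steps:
$E{\left(Y \right)} = 2 Y \left(-2 + Y\right)$ ($E{\left(Y \right)} = \left(-2 + Y\right) 2 Y = 2 Y \left(-2 + Y\right)$)
$q = - \frac{11}{30}$ ($q = - \frac{88}{2 \left(-10\right) \left(-2 - 10\right)} = - \frac{88}{2 \left(-10\right) \left(-12\right)} = - \frac{88}{240} = \left(-88\right) \frac{1}{240} = - \frac{11}{30} \approx -0.36667$)
$l{\left(s \right)} = -25 - 35 s$ ($l{\left(s \right)} = 5 \left(-5 + s \left(-7\right)\right) = 5 \left(-5 - 7 s\right) = -25 - 35 s$)
$Q{\left(B \right)} - l{\left(q \right)} = 76 - \left(-25 - - \frac{77}{6}\right) = 76 - \left(-25 + \frac{77}{6}\right) = 76 - - \frac{73}{6} = 76 + \frac{73}{6} = \frac{529}{6}$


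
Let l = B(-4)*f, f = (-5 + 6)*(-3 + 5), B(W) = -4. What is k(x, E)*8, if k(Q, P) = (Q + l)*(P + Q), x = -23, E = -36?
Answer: 14632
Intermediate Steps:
f = 2 (f = 1*2 = 2)
l = -8 (l = -4*2 = -8)
k(Q, P) = (-8 + Q)*(P + Q) (k(Q, P) = (Q - 8)*(P + Q) = (-8 + Q)*(P + Q))
k(x, E)*8 = ((-23)**2 - 8*(-36) - 8*(-23) - 36*(-23))*8 = (529 + 288 + 184 + 828)*8 = 1829*8 = 14632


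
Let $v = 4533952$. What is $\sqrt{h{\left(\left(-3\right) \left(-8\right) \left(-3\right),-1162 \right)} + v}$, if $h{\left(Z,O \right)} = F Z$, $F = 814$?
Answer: $4 \sqrt{279709} \approx 2115.5$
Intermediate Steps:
$h{\left(Z,O \right)} = 814 Z$
$\sqrt{h{\left(\left(-3\right) \left(-8\right) \left(-3\right),-1162 \right)} + v} = \sqrt{814 \left(-3\right) \left(-8\right) \left(-3\right) + 4533952} = \sqrt{814 \cdot 24 \left(-3\right) + 4533952} = \sqrt{814 \left(-72\right) + 4533952} = \sqrt{-58608 + 4533952} = \sqrt{4475344} = 4 \sqrt{279709}$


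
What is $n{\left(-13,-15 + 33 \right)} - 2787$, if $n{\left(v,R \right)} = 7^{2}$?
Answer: $-2738$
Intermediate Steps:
$n{\left(v,R \right)} = 49$
$n{\left(-13,-15 + 33 \right)} - 2787 = 49 - 2787 = -2738$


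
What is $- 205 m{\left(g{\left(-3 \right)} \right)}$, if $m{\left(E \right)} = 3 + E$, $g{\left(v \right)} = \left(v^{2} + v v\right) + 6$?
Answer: $-5535$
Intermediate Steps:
$g{\left(v \right)} = 6 + 2 v^{2}$ ($g{\left(v \right)} = \left(v^{2} + v^{2}\right) + 6 = 2 v^{2} + 6 = 6 + 2 v^{2}$)
$- 205 m{\left(g{\left(-3 \right)} \right)} = - 205 \left(3 + \left(6 + 2 \left(-3\right)^{2}\right)\right) = - 205 \left(3 + \left(6 + 2 \cdot 9\right)\right) = - 205 \left(3 + \left(6 + 18\right)\right) = - 205 \left(3 + 24\right) = \left(-205\right) 27 = -5535$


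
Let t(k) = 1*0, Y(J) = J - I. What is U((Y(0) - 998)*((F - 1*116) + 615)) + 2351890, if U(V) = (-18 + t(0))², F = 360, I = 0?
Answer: 2352214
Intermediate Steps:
Y(J) = J (Y(J) = J - 1*0 = J + 0 = J)
t(k) = 0
U(V) = 324 (U(V) = (-18 + 0)² = (-18)² = 324)
U((Y(0) - 998)*((F - 1*116) + 615)) + 2351890 = 324 + 2351890 = 2352214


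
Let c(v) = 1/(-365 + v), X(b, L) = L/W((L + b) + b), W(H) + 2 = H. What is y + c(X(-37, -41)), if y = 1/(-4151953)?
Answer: -485821165/177138922792 ≈ -0.0027426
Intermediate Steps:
W(H) = -2 + H
X(b, L) = L/(-2 + L + 2*b) (X(b, L) = L/(-2 + ((L + b) + b)) = L/(-2 + (L + 2*b)) = L/(-2 + L + 2*b))
y = -1/4151953 ≈ -2.4085e-7
y + c(X(-37, -41)) = -1/4151953 + 1/(-365 - 41/(-2 - 41 + 2*(-37))) = -1/4151953 + 1/(-365 - 41/(-2 - 41 - 74)) = -1/4151953 + 1/(-365 - 41/(-117)) = -1/4151953 + 1/(-365 - 41*(-1/117)) = -1/4151953 + 1/(-365 + 41/117) = -1/4151953 + 1/(-42664/117) = -1/4151953 - 117/42664 = -485821165/177138922792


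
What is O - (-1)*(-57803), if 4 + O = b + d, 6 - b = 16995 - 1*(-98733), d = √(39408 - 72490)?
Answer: -173529 + I*√33082 ≈ -1.7353e+5 + 181.88*I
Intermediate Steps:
d = I*√33082 (d = √(-33082) = I*√33082 ≈ 181.88*I)
b = -115722 (b = 6 - (16995 - 1*(-98733)) = 6 - (16995 + 98733) = 6 - 1*115728 = 6 - 115728 = -115722)
O = -115726 + I*√33082 (O = -4 + (-115722 + I*√33082) = -115726 + I*√33082 ≈ -1.1573e+5 + 181.88*I)
O - (-1)*(-57803) = (-115726 + I*√33082) - (-1)*(-57803) = (-115726 + I*√33082) - 1*57803 = (-115726 + I*√33082) - 57803 = -173529 + I*√33082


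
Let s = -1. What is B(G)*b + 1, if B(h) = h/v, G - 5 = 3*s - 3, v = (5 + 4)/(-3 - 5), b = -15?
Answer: -37/3 ≈ -12.333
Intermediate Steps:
v = -9/8 (v = 9/(-8) = 9*(-⅛) = -9/8 ≈ -1.1250)
G = -1 (G = 5 + (3*(-1) - 3) = 5 + (-3 - 3) = 5 - 6 = -1)
B(h) = -8*h/9 (B(h) = h/(-9/8) = h*(-8/9) = -8*h/9)
B(G)*b + 1 = -8/9*(-1)*(-15) + 1 = (8/9)*(-15) + 1 = -40/3 + 1 = -37/3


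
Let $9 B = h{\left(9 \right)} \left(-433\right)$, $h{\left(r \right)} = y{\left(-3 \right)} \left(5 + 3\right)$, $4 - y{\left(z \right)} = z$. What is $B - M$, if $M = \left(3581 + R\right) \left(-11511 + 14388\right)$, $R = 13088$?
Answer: $- \frac{431634665}{9} \approx -4.7959 \cdot 10^{7}$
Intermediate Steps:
$y{\left(z \right)} = 4 - z$
$h{\left(r \right)} = 56$ ($h{\left(r \right)} = \left(4 - -3\right) \left(5 + 3\right) = \left(4 + 3\right) 8 = 7 \cdot 8 = 56$)
$M = 47956713$ ($M = \left(3581 + 13088\right) \left(-11511 + 14388\right) = 16669 \cdot 2877 = 47956713$)
$B = - \frac{24248}{9}$ ($B = \frac{56 \left(-433\right)}{9} = \frac{1}{9} \left(-24248\right) = - \frac{24248}{9} \approx -2694.2$)
$B - M = - \frac{24248}{9} - 47956713 = - \frac{431634665}{9}$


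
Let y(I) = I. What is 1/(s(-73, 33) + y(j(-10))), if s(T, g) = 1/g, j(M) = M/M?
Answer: 33/34 ≈ 0.97059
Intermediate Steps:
j(M) = 1
1/(s(-73, 33) + y(j(-10))) = 1/(1/33 + 1) = 1/(34/33) = 33/34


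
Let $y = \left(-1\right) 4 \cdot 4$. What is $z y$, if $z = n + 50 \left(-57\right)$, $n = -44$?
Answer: $46304$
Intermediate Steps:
$y = -16$ ($y = \left(-4\right) 4 = -16$)
$z = -2894$ ($z = -44 + 50 \left(-57\right) = -44 - 2850 = -2894$)
$z y = \left(-2894\right) \left(-16\right) = 46304$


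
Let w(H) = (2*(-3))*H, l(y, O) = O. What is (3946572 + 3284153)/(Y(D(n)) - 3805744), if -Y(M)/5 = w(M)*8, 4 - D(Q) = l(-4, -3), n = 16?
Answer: -7230725/3804064 ≈ -1.9008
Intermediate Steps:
w(H) = -6*H
D(Q) = 7 (D(Q) = 4 - 1*(-3) = 4 + 3 = 7)
Y(M) = 240*M (Y(M) = -5*(-6*M)*8 = -(-240)*M = 240*M)
(3946572 + 3284153)/(Y(D(n)) - 3805744) = (3946572 + 3284153)/(240*7 - 3805744) = 7230725/(1680 - 3805744) = 7230725/(-3804064) = 7230725*(-1/3804064) = -7230725/3804064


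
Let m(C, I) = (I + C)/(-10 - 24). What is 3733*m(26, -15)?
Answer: -41063/34 ≈ -1207.7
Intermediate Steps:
m(C, I) = -C/34 - I/34 (m(C, I) = (C + I)/(-34) = (C + I)*(-1/34) = -C/34 - I/34)
3733*m(26, -15) = 3733*(-1/34*26 - 1/34*(-15)) = 3733*(-13/17 + 15/34) = 3733*(-11/34) = -41063/34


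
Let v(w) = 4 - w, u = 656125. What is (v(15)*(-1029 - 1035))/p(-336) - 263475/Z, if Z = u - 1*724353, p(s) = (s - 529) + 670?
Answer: -499223629/4434820 ≈ -112.57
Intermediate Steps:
p(s) = 141 + s (p(s) = (-529 + s) + 670 = 141 + s)
Z = -68228 (Z = 656125 - 1*724353 = 656125 - 724353 = -68228)
(v(15)*(-1029 - 1035))/p(-336) - 263475/Z = ((4 - 1*15)*(-1029 - 1035))/(141 - 336) - 263475/(-68228) = ((4 - 15)*(-2064))/(-195) - 263475*(-1/68228) = -11*(-2064)*(-1/195) + 263475/68228 = 22704*(-1/195) + 263475/68228 = -7568/65 + 263475/68228 = -499223629/4434820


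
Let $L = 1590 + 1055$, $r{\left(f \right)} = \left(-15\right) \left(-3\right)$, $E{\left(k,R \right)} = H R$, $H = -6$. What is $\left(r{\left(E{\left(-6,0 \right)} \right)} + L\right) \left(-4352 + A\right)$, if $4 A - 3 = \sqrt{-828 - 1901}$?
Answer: $- \frac{23409725}{2} + \frac{1345 i \sqrt{2729}}{2} \approx -1.1705 \cdot 10^{7} + 35131.0 i$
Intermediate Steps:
$E{\left(k,R \right)} = - 6 R$
$r{\left(f \right)} = 45$
$L = 2645$
$A = \frac{3}{4} + \frac{i \sqrt{2729}}{4}$ ($A = \frac{3}{4} + \frac{\sqrt{-828 - 1901}}{4} = \frac{3}{4} + \frac{\sqrt{-2729}}{4} = \frac{3}{4} + \frac{i \sqrt{2729}}{4} \approx 0.75 + 13.06 i$)
$\left(r{\left(E{\left(-6,0 \right)} \right)} + L\right) \left(-4352 + A\right) = \left(45 + 2645\right) \left(-4352 + \left(\frac{3}{4} + \frac{i \sqrt{2729}}{4}\right)\right) = 2690 \left(- \frac{17405}{4} + \frac{i \sqrt{2729}}{4}\right) = - \frac{23409725}{2} + \frac{1345 i \sqrt{2729}}{2}$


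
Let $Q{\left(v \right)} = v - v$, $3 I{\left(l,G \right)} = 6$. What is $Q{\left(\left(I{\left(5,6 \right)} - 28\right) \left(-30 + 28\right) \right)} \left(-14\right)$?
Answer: $0$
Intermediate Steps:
$I{\left(l,G \right)} = 2$ ($I{\left(l,G \right)} = \frac{1}{3} \cdot 6 = 2$)
$Q{\left(v \right)} = 0$
$Q{\left(\left(I{\left(5,6 \right)} - 28\right) \left(-30 + 28\right) \right)} \left(-14\right) = 0 \left(-14\right) = 0$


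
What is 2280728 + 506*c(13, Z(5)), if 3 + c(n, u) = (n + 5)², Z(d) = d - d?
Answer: 2443154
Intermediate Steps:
Z(d) = 0
c(n, u) = -3 + (5 + n)² (c(n, u) = -3 + (n + 5)² = -3 + (5 + n)²)
2280728 + 506*c(13, Z(5)) = 2280728 + 506*(-3 + (5 + 13)²) = 2280728 + 506*(-3 + 18²) = 2280728 + 506*(-3 + 324) = 2280728 + 506*321 = 2280728 + 162426 = 2443154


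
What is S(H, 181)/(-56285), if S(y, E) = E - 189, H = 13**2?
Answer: 8/56285 ≈ 0.00014213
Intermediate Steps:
H = 169
S(y, E) = -189 + E
S(H, 181)/(-56285) = (-189 + 181)/(-56285) = -8*(-1/56285) = 8/56285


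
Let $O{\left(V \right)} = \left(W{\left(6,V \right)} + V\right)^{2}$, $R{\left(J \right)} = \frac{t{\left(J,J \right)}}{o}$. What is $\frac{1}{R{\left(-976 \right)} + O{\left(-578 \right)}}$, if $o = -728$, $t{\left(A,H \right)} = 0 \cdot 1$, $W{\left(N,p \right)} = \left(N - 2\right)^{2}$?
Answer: $\frac{1}{315844} \approx 3.1661 \cdot 10^{-6}$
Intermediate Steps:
$W{\left(N,p \right)} = \left(-2 + N\right)^{2}$
$t{\left(A,H \right)} = 0$
$R{\left(J \right)} = 0$ ($R{\left(J \right)} = \frac{0}{-728} = 0 \left(- \frac{1}{728}\right) = 0$)
$O{\left(V \right)} = \left(16 + V\right)^{2}$ ($O{\left(V \right)} = \left(\left(-2 + 6\right)^{2} + V\right)^{2} = \left(4^{2} + V\right)^{2} = \left(16 + V\right)^{2}$)
$\frac{1}{R{\left(-976 \right)} + O{\left(-578 \right)}} = \frac{1}{0 + \left(16 - 578\right)^{2}} = \frac{1}{0 + \left(-562\right)^{2}} = \frac{1}{0 + 315844} = \frac{1}{315844}$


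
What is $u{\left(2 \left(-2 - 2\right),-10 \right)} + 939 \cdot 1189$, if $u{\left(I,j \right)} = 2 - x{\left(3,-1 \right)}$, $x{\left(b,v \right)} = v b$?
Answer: $1116476$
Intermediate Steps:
$x{\left(b,v \right)} = b v$
$u{\left(I,j \right)} = 5$ ($u{\left(I,j \right)} = 2 - 3 \left(-1\right) = 2 - -3 = 2 + 3 = 5$)
$u{\left(2 \left(-2 - 2\right),-10 \right)} + 939 \cdot 1189 = 5 + 939 \cdot 1189 = 5 + 1116471 = 1116476$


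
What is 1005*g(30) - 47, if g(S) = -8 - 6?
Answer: -14117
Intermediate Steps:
g(S) = -14
1005*g(30) - 47 = 1005*(-14) - 47 = -14070 - 47 = -14117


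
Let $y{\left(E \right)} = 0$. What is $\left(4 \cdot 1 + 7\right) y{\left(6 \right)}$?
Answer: $0$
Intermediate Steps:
$\left(4 \cdot 1 + 7\right) y{\left(6 \right)} = \left(4 \cdot 1 + 7\right) 0 = \left(4 + 7\right) 0 = 11 \cdot 0 = 0$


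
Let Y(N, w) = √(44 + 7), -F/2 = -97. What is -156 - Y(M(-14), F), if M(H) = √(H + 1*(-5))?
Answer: -156 - √51 ≈ -163.14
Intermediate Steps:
F = 194 (F = -2*(-97) = 194)
M(H) = √(-5 + H) (M(H) = √(H - 5) = √(-5 + H))
Y(N, w) = √51
-156 - Y(M(-14), F) = -156 - √51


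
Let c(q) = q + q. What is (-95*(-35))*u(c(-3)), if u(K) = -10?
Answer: -33250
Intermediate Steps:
c(q) = 2*q
(-95*(-35))*u(c(-3)) = -95*(-35)*(-10) = 3325*(-10) = -33250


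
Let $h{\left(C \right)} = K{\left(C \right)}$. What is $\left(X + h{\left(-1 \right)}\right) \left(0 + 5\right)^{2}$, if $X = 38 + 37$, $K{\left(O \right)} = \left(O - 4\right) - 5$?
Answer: $1625$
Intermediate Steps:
$K{\left(O \right)} = -9 + O$ ($K{\left(O \right)} = \left(-4 + O\right) - 5 = -9 + O$)
$h{\left(C \right)} = -9 + C$
$X = 75$
$\left(X + h{\left(-1 \right)}\right) \left(0 + 5\right)^{2} = \left(75 - 10\right) \left(0 + 5\right)^{2} = \left(75 - 10\right) 5^{2} = 65 \cdot 25 = 1625$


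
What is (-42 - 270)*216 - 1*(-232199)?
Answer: 164807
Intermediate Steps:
(-42 - 270)*216 - 1*(-232199) = -312*216 + 232199 = -67392 + 232199 = 164807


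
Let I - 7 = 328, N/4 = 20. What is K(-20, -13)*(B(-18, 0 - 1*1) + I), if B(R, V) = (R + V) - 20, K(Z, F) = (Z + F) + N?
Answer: 13912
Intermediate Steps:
N = 80 (N = 4*20 = 80)
I = 335 (I = 7 + 328 = 335)
K(Z, F) = 80 + F + Z (K(Z, F) = (Z + F) + 80 = (F + Z) + 80 = 80 + F + Z)
B(R, V) = -20 + R + V
K(-20, -13)*(B(-18, 0 - 1*1) + I) = (80 - 13 - 20)*((-20 - 18 + (0 - 1*1)) + 335) = 47*((-20 - 18 + (0 - 1)) + 335) = 47*((-20 - 18 - 1) + 335) = 47*(-39 + 335) = 47*296 = 13912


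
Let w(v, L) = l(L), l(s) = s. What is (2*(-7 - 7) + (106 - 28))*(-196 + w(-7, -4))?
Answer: -10000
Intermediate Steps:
w(v, L) = L
(2*(-7 - 7) + (106 - 28))*(-196 + w(-7, -4)) = (2*(-7 - 7) + (106 - 28))*(-196 - 4) = (2*(-14) + 78)*(-200) = (-28 + 78)*(-200) = 50*(-200) = -10000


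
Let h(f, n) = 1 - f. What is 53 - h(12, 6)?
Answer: 64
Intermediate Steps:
53 - h(12, 6) = 53 - (1 - 1*12) = 53 - (1 - 12) = 53 - 1*(-11) = 53 + 11 = 64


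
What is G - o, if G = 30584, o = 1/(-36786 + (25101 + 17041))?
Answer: 163807903/5356 ≈ 30584.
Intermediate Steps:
o = 1/5356 (o = 1/(-36786 + 42142) = 1/5356 ≈ 0.00018671)
G - o = 30584 - 1*1/5356 = 30584 - 1/5356 = 163807903/5356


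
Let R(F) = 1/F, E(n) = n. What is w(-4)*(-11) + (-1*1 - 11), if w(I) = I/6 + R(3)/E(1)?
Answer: -25/3 ≈ -8.3333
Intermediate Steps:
w(I) = 1/3 + I/6 (w(I) = I/6 + 1/(3*1) = I*(1/6) + (1/3)*1 = I/6 + 1/3 = 1/3 + I/6)
w(-4)*(-11) + (-1*1 - 11) = (1/3 + (1/6)*(-4))*(-11) + (-1*1 - 11) = (1/3 - 2/3)*(-11) + (-1 - 11) = -1/3*(-11) - 12 = 11/3 - 12 = -25/3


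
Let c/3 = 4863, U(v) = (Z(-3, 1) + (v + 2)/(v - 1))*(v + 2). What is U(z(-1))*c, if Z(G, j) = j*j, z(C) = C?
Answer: 14589/2 ≈ 7294.5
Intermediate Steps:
Z(G, j) = j²
U(v) = (1 + (2 + v)/(-1 + v))*(2 + v) (U(v) = (1² + (v + 2)/(v - 1))*(v + 2) = (1 + (2 + v)/(-1 + v))*(2 + v))
c = 14589 (c = 3*4863 = 14589)
U(z(-1))*c = ((2 + 2*(-1)² + 5*(-1))/(-1 - 1))*14589 = ((2 + 2*1 - 5)/(-2))*14589 = -(2 + 2 - 5)/2*14589 = -½*(-1)*14589 = (½)*14589 = 14589/2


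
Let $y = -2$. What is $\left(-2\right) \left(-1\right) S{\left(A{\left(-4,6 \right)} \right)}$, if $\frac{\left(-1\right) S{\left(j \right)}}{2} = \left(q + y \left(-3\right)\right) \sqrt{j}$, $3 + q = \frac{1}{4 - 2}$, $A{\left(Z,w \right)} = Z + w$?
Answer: $- 14 \sqrt{2} \approx -19.799$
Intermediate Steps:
$q = - \frac{5}{2}$ ($q = -3 + \frac{1}{4 - 2} = -3 + \frac{1}{2} = - \frac{5}{2} \approx -2.5$)
$S{\left(j \right)} = - 7 \sqrt{j}$ ($S{\left(j \right)} = - 2 \left(- \frac{5}{2} - -6\right) \sqrt{j} = - 2 \left(- \frac{5}{2} + 6\right) \sqrt{j} = - 2 \frac{7 \sqrt{j}}{2} = - 7 \sqrt{j}$)
$\left(-2\right) \left(-1\right) S{\left(A{\left(-4,6 \right)} \right)} = \left(-2\right) \left(-1\right) \left(- 7 \sqrt{-4 + 6}\right) = 2 \left(- 7 \sqrt{2}\right) = - 14 \sqrt{2}$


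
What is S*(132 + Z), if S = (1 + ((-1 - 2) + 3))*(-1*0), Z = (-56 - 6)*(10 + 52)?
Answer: 0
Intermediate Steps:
Z = -3844 (Z = -62*62 = -3844)
S = 0 (S = (1 + (-3 + 3))*0 = (1 + 0)*0 = 1*0 = 0)
S*(132 + Z) = 0*(132 - 3844) = 0*(-3712) = 0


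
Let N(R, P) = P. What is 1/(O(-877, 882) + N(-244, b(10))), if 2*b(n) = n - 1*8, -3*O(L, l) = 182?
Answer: -3/179 ≈ -0.016760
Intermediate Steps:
O(L, l) = -182/3 (O(L, l) = -1/3*182 = -182/3)
b(n) = -4 + n/2 (b(n) = (n - 1*8)/2 = (n - 8)/2 = (-8 + n)/2 = -4 + n/2)
1/(O(-877, 882) + N(-244, b(10))) = 1/(-182/3 + (-4 + (1/2)*10)) = 1/(-182/3 + (-4 + 5)) = 1/(-182/3 + 1) = 1/(-179/3) = -3/179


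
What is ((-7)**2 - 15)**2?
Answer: 1156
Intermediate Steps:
((-7)**2 - 15)**2 = (49 - 15)**2 = 34**2 = 1156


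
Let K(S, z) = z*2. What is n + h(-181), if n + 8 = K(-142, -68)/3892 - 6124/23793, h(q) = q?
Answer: -626032705/3307227 ≈ -189.29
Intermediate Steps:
K(S, z) = 2*z
n = -27424618/3307227 (n = -8 + ((2*(-68))/3892 - 6124/23793) = -8 + (-136*1/3892 - 6124*1/23793) = -8 + (-34/973 - 6124/23793) = -8 - 966802/3307227 = -27424618/3307227 ≈ -8.2923)
n + h(-181) = -27424618/3307227 - 181 = -626032705/3307227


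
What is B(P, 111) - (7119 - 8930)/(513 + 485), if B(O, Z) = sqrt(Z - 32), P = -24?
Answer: 1811/998 + sqrt(79) ≈ 10.703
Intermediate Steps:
B(O, Z) = sqrt(-32 + Z)
B(P, 111) - (7119 - 8930)/(513 + 485) = sqrt(-32 + 111) - (7119 - 8930)/(513 + 485) = sqrt(79) - (-1811)/998 = sqrt(79) - 1*(-1811/998) = sqrt(79) + 1811/998 = 1811/998 + sqrt(79)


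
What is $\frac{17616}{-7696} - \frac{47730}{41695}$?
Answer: $- \frac{13772865}{4011059} \approx -3.4337$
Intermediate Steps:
$\frac{17616}{-7696} - \frac{47730}{41695} = 17616 \left(- \frac{1}{7696}\right) - \frac{9546}{8339} = - \frac{1101}{481} - \frac{9546}{8339} = - \frac{13772865}{4011059}$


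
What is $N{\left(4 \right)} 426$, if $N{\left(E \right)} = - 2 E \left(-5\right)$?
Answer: $17040$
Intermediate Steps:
$N{\left(E \right)} = 10 E$ ($N{\left(E \right)} = - 2 \left(- 5 E\right) = 10 E$)
$N{\left(4 \right)} 426 = 10 \cdot 4 \cdot 426 = 40 \cdot 426 = 17040$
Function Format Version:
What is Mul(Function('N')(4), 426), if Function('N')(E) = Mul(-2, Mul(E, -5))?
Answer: 17040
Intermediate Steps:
Function('N')(E) = Mul(10, E) (Function('N')(E) = Mul(-2, Mul(-5, E)) = Mul(10, E))
Mul(Function('N')(4), 426) = Mul(Mul(10, 4), 426) = Mul(40, 426) = 17040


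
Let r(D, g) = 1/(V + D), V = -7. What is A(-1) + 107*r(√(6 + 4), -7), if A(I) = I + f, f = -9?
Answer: -1139/39 - 107*√10/39 ≈ -37.881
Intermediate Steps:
r(D, g) = 1/(-7 + D)
A(I) = -9 + I (A(I) = I - 9 = -9 + I)
A(-1) + 107*r(√(6 + 4), -7) = (-9 - 1) + 107/(-7 + √(6 + 4)) = -10 + 107/(-7 + √10)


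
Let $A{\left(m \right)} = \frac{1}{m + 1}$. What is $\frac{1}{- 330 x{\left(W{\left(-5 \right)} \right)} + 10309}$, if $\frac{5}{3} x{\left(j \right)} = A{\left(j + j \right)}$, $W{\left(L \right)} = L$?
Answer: $\frac{1}{10331} \approx 9.6796 \cdot 10^{-5}$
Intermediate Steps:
$A{\left(m \right)} = \frac{1}{1 + m}$
$x{\left(j \right)} = \frac{3}{5 \left(1 + 2 j\right)}$ ($x{\left(j \right)} = \frac{3}{5 \left(1 + \left(j + j\right)\right)} = \frac{3}{5 \left(1 + 2 j\right)}$)
$\frac{1}{- 330 x{\left(W{\left(-5 \right)} \right)} + 10309} = \frac{1}{- 330 \frac{3}{5 \left(1 + 2 \left(-5\right)\right)} + 10309} = \frac{1}{- 330 \frac{3}{5 \left(1 - 10\right)} + 10309} = \frac{1}{- 330 \frac{3}{5 \left(-9\right)} + 10309} = \frac{1}{- 330 \cdot \frac{3}{5} \left(- \frac{1}{9}\right) + 10309} = \frac{1}{\left(-330\right) \left(- \frac{1}{15}\right) + 10309} = \frac{1}{22 + 10309} = \frac{1}{10331}$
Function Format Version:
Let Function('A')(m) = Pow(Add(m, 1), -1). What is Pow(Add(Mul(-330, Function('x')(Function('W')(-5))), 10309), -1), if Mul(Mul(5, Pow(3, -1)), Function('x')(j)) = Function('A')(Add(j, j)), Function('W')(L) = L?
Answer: Rational(1, 10331) ≈ 9.6796e-5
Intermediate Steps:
Function('A')(m) = Pow(Add(1, m), -1)
Function('x')(j) = Mul(Rational(3, 5), Pow(Add(1, Mul(2, j)), -1)) (Function('x')(j) = Mul(Rational(3, 5), Pow(Add(1, Add(j, j)), -1)) = Mul(Rational(3, 5), Pow(Add(1, Mul(2, j)), -1)))
Pow(Add(Mul(-330, Function('x')(Function('W')(-5))), 10309), -1) = Pow(Add(Mul(-330, Mul(Rational(3, 5), Pow(Add(1, Mul(2, -5)), -1))), 10309), -1) = Pow(Add(Mul(-330, Mul(Rational(3, 5), Pow(Add(1, -10), -1))), 10309), -1) = Pow(Add(Mul(-330, Mul(Rational(3, 5), Pow(-9, -1))), 10309), -1) = Pow(Add(Mul(-330, Mul(Rational(3, 5), Rational(-1, 9))), 10309), -1) = Pow(Add(Mul(-330, Rational(-1, 15)), 10309), -1) = Pow(Add(22, 10309), -1) = Pow(10331, -1) = Rational(1, 10331)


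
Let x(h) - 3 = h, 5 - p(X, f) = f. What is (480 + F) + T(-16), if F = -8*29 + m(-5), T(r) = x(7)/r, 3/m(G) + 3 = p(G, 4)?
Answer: 1967/8 ≈ 245.88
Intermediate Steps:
p(X, f) = 5 - f
x(h) = 3 + h
m(G) = -3/2 (m(G) = 3/(-3 + (5 - 1*4)) = 3/(-3 + (5 - 4)) = 3/(-3 + 1) = 3/(-2) = 3*(-½) = -3/2)
T(r) = 10/r (T(r) = (3 + 7)/r = 10/r)
F = -467/2 (F = -8*29 - 3/2 = -232 - 3/2 = -467/2 ≈ -233.50)
(480 + F) + T(-16) = (480 - 467/2) + 10/(-16) = 493/2 + 10*(-1/16) = 493/2 - 5/8 = 1967/8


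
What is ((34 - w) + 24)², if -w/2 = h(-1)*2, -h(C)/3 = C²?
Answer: 2116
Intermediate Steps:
h(C) = -3*C²
w = 12 (w = -2*(-3*(-1)²)*2 = -2*(-3*1)*2 = -(-6)*2 = -2*(-6) = 12)
((34 - w) + 24)² = ((34 - 1*12) + 24)² = ((34 - 12) + 24)² = (22 + 24)² = 46² = 2116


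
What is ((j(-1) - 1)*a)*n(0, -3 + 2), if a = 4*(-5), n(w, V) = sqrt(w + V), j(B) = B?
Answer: 40*I ≈ 40.0*I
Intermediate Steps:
n(w, V) = sqrt(V + w)
a = -20
((j(-1) - 1)*a)*n(0, -3 + 2) = ((-1 - 1)*(-20))*sqrt((-3 + 2) + 0) = (-2*(-20))*sqrt(-1 + 0) = 40*sqrt(-1) = 40*I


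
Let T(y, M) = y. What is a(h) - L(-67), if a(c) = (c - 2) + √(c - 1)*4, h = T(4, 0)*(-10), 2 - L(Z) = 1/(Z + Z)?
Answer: -5897/134 + 4*I*√41 ≈ -44.007 + 25.612*I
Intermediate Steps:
L(Z) = 2 - 1/(2*Z) (L(Z) = 2 - 1/(Z + Z) = 2 - 1/(2*Z))
h = -40 (h = 4*(-10) = -40)
a(c) = -2 + c + 4*√(-1 + c) (a(c) = (-2 + c) + √(-1 + c)*4 = (-2 + c) + 4*√(-1 + c) = -2 + c + 4*√(-1 + c))
a(h) - L(-67) = (-2 - 40 + 4*√(-1 - 40)) - (2 - ½/(-67)) = (-2 - 40 + 4*√(-41)) - (2 - ½*(-1/67)) = (-2 - 40 + 4*(I*√41)) - (2 + 1/134) = (-2 - 40 + 4*I*√41) - 1*269/134 = (-42 + 4*I*√41) - 269/134 = -5897/134 + 4*I*√41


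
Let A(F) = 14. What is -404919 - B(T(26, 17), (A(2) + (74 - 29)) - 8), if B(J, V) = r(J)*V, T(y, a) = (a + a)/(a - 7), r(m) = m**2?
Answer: -10137714/25 ≈ -4.0551e+5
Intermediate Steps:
T(y, a) = 2*a/(-7 + a) (T(y, a) = (2*a)/(-7 + a) = 2*a/(-7 + a))
B(J, V) = V*J**2 (B(J, V) = J**2*V = V*J**2)
-404919 - B(T(26, 17), (A(2) + (74 - 29)) - 8) = -404919 - ((14 + (74 - 29)) - 8)*(2*17/(-7 + 17))**2 = -404919 - ((14 + 45) - 8)*(2*17/10)**2 = -404919 - (59 - 8)*(2*17*(1/10))**2 = -404919 - 51*(17/5)**2 = -404919 - 51*289/25 = -404919 - 1*14739/25 = -404919 - 14739/25 = -10137714/25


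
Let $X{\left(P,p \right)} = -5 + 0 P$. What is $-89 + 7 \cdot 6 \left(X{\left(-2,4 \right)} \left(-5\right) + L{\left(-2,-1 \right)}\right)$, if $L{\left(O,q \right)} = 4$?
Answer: $1129$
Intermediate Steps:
$X{\left(P,p \right)} = -5$ ($X{\left(P,p \right)} = -5 + 0 = -5$)
$-89 + 7 \cdot 6 \left(X{\left(-2,4 \right)} \left(-5\right) + L{\left(-2,-1 \right)}\right) = -89 + 7 \cdot 6 \left(\left(-5\right) \left(-5\right) + 4\right) = -89 + 42 \left(25 + 4\right) = -89 + 42 \cdot 29 = -89 + 1218 = 1129$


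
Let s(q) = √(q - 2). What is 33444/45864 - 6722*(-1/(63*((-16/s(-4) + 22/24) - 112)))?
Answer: (-1178545*I + 89184*√6)/(3822*(32*√6 + 1333*I)) ≈ -0.22802 - 0.056287*I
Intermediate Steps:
s(q) = √(-2 + q)
33444/45864 - 6722*(-1/(63*((-16/s(-4) + 22/24) - 112))) = 33444/45864 - 6722*(-1/(63*((-16/√(-2 - 4) + 22/24) - 112))) = 33444*(1/45864) - 6722*(-1/(63*((-16*(-I*√6/6) + 22*(1/24)) - 112))) = 929/1274 - 6722*(-1/(63*((-16*(-I*√6/6) + 11/12) - 112))) = 929/1274 - 6722*(-1/(63*((-(-8)*I*√6/3 + 11/12) - 112))) = 929/1274 - 6722*(-1/(63*((8*I*√6/3 + 11/12) - 112))) = 929/1274 - 6722*(-1/(63*((11/12 + 8*I*√6/3) - 112))) = 929/1274 - 6722*(-1/(63*(-1333/12 + 8*I*√6/3))) = 929/1274 - 6722/(27993/4 - 168*I*√6)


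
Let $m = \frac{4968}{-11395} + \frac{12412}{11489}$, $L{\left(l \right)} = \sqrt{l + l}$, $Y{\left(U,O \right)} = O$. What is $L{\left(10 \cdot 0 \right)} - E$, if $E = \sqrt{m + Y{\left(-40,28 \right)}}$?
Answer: $- \frac{4 \sqrt{30684016905776490}}{130917155} \approx -5.352$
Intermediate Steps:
$L{\left(l \right)} = \sqrt{2} \sqrt{l}$ ($L{\left(l \right)} = \sqrt{2 l} = \sqrt{2} \sqrt{l}$)
$m = \frac{84357388}{130917155}$ ($m = 4968 \left(- \frac{1}{11395}\right) + 12412 \cdot \frac{1}{11489} = - \frac{4968}{11395} + \frac{12412}{11489} = \frac{84357388}{130917155} \approx 0.64436$)
$E = \frac{4 \sqrt{30684016905776490}}{130917155}$ ($E = \sqrt{\frac{84357388}{130917155} + 28} = \sqrt{\frac{3750037728}{130917155}} = \frac{4 \sqrt{30684016905776490}}{130917155} \approx 5.352$)
$L{\left(10 \cdot 0 \right)} - E = \sqrt{2} \sqrt{10 \cdot 0} - \frac{4 \sqrt{30684016905776490}}{130917155} = \sqrt{2} \sqrt{0} - \frac{4 \sqrt{30684016905776490}}{130917155} = \sqrt{2} \cdot 0 - \frac{4 \sqrt{30684016905776490}}{130917155} = 0 - \frac{4 \sqrt{30684016905776490}}{130917155} = - \frac{4 \sqrt{30684016905776490}}{130917155}$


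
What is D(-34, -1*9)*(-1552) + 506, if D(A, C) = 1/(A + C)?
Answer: 23310/43 ≈ 542.09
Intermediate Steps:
D(-34, -1*9)*(-1552) + 506 = -1552/(-34 - 1*9) + 506 = -1552/(-34 - 9) + 506 = -1552/(-43) + 506 = -1/43*(-1552) + 506 = 1552/43 + 506 = 23310/43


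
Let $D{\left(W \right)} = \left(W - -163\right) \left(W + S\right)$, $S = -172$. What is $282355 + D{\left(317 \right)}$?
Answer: $351955$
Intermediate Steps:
$D{\left(W \right)} = \left(-172 + W\right) \left(163 + W\right)$ ($D{\left(W \right)} = \left(W - -163\right) \left(W - 172\right) = \left(W + 163\right) \left(-172 + W\right) = \left(163 + W\right) \left(-172 + W\right) = \left(-172 + W\right) \left(163 + W\right)$)
$282355 + D{\left(317 \right)} = 282355 - \left(30889 - 100489\right) = 282355 - -69600 = 282355 + 69600 = 351955$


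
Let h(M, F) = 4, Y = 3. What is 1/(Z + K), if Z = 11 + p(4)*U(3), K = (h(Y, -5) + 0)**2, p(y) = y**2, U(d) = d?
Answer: 1/75 ≈ 0.013333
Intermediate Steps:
K = 16 (K = (4 + 0)**2 = 4**2 = 16)
Z = 59 (Z = 11 + 4**2*3 = 11 + 16*3 = 11 + 48 = 59)
1/(Z + K) = 1/(59 + 16) = 1/75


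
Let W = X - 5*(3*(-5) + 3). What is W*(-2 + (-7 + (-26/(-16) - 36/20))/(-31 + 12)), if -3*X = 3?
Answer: -72747/760 ≈ -95.720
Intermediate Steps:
X = -1 (X = -⅓*3 = -1)
W = 59 (W = -1 - 5*(3*(-5) + 3) = -1 - 5*(-15 + 3) = -1 - 5*(-12) = -1 + 60 = 59)
W*(-2 + (-7 + (-26/(-16) - 36/20))/(-31 + 12)) = 59*(-2 + (-7 + (-26/(-16) - 36/20))/(-31 + 12)) = 59*(-2 + (-7 + (-26*(-1/16) - 36*1/20))/(-19)) = 59*(-2 + (-7 + (13/8 - 9/5))*(-1/19)) = 59*(-2 + (-7 - 7/40)*(-1/19)) = 59*(-2 - 287/40*(-1/19)) = 59*(-2 + 287/760) = 59*(-1233/760) = -72747/760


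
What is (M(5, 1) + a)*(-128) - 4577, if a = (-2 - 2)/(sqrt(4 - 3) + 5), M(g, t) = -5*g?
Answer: -3875/3 ≈ -1291.7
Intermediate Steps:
a = -2/3 (a = -4/(sqrt(1) + 5) = -4/(1 + 5) = -4/6 = -4*1/6 = -2/3 ≈ -0.66667)
(M(5, 1) + a)*(-128) - 4577 = (-5*5 - 2/3)*(-128) - 4577 = (-25 - 2/3)*(-128) - 4577 = -77/3*(-128) - 4577 = 9856/3 - 4577 = -3875/3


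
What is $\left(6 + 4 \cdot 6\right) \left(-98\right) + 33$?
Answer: $-2907$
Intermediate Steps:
$\left(6 + 4 \cdot 6\right) \left(-98\right) + 33 = \left(6 + 24\right) \left(-98\right) + 33 = 30 \left(-98\right) + 33 = -2940 + 33 = -2907$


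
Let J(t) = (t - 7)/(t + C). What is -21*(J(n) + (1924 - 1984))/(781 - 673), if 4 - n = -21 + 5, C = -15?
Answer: 2009/180 ≈ 11.161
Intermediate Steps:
n = 20 (n = 4 - (-21 + 5) = 4 - 1*(-16) = 4 + 16 = 20)
J(t) = (-7 + t)/(-15 + t) (J(t) = (t - 7)/(t - 15) = (-7 + t)/(-15 + t))
-21*(J(n) + (1924 - 1984))/(781 - 673) = -21*((-7 + 20)/(-15 + 20) + (1924 - 1984))/(781 - 673) = -21*(13/5 - 60)/108 = -(-6027)/(5*108) = -21*(-287/540) = 2009/180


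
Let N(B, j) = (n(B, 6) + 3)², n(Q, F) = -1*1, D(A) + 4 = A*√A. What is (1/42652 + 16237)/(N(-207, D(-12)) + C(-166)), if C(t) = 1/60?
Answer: 10388107875/2569783 ≈ 4042.4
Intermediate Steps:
D(A) = -4 + A^(3/2) (D(A) = -4 + A*√A = -4 + A^(3/2))
n(Q, F) = -1
C(t) = 1/60
N(B, j) = 4 (N(B, j) = (-1 + 3)² = 2² = 4)
(1/42652 + 16237)/(N(-207, D(-12)) + C(-166)) = (1/42652 + 16237)/(4 + 1/60) = (1/42652 + 16237)/(241/60) = (692540525/42652)*(60/241) = 10388107875/2569783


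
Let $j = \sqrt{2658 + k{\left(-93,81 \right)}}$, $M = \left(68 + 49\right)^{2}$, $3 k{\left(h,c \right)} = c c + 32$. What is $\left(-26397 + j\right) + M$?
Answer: $-12708 + \frac{\sqrt{43701}}{3} \approx -12638.0$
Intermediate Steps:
$k{\left(h,c \right)} = \frac{32}{3} + \frac{c^{2}}{3}$ ($k{\left(h,c \right)} = \frac{c c + 32}{3} = \frac{c^{2} + 32}{3} = \frac{32 + c^{2}}{3} = \frac{32}{3} + \frac{c^{2}}{3}$)
$M = 13689$ ($M = 117^{2} = 13689$)
$j = \frac{\sqrt{43701}}{3}$ ($j = \sqrt{2658 + \left(\frac{32}{3} + \frac{81^{2}}{3}\right)} = \sqrt{2658 + \left(\frac{32}{3} + \frac{1}{3} \cdot 6561\right)} = \sqrt{2658 + \left(\frac{32}{3} + 2187\right)} = \sqrt{2658 + \frac{6593}{3}} = \sqrt{\frac{14567}{3}} = \frac{\sqrt{43701}}{3} \approx 69.683$)
$\left(-26397 + j\right) + M = \left(-26397 + \frac{\sqrt{43701}}{3}\right) + 13689 = -12708 + \frac{\sqrt{43701}}{3}$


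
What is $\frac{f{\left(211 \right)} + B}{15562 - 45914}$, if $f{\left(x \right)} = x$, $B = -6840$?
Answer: $\frac{947}{4336} \approx 0.2184$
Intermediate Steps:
$\frac{f{\left(211 \right)} + B}{15562 - 45914} = \frac{211 - 6840}{15562 - 45914} = - \frac{6629}{-30352} = \left(-6629\right) \left(- \frac{1}{30352}\right) = \frac{947}{4336}$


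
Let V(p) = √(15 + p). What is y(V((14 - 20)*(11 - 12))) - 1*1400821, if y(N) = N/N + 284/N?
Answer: -1400820 + 284*√21/21 ≈ -1.4008e+6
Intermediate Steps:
y(N) = 1 + 284/N
y(V((14 - 20)*(11 - 12))) - 1*1400821 = (284 + √(15 + (14 - 20)*(11 - 12)))/(√(15 + (14 - 20)*(11 - 12))) - 1*1400821 = (284 + √(15 - 6*(-1)))/(√(15 - 6*(-1))) - 1400821 = (284 + √(15 + 6))/(√(15 + 6)) - 1400821 = (284 + √21)/(√21) - 1400821 = (√21/21)*(284 + √21) - 1400821 = √21*(284 + √21)/21 - 1400821 = -1400821 + √21*(284 + √21)/21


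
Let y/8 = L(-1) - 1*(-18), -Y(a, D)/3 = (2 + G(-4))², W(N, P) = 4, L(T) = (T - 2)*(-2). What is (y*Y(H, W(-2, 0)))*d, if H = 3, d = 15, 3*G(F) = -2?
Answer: -15360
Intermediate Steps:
L(T) = 4 - 2*T (L(T) = (-2 + T)*(-2) = 4 - 2*T)
G(F) = -⅔ (G(F) = (⅓)*(-2) = -⅔)
Y(a, D) = -16/3 (Y(a, D) = -3*(2 - ⅔)² = -3*(4/3)² = -3*16/9 = -16/3)
y = 192 (y = 8*((4 - 2*(-1)) - 1*(-18)) = 8*((4 + 2) + 18) = 8*(6 + 18) = 8*24 = 192)
(y*Y(H, W(-2, 0)))*d = (192*(-16/3))*15 = -1024*15 = -15360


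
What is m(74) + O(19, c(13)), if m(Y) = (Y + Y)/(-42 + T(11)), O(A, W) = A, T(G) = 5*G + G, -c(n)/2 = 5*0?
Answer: 151/6 ≈ 25.167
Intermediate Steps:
c(n) = 0 (c(n) = -10*0 = -2*0 = 0)
T(G) = 6*G
m(Y) = Y/12 (m(Y) = (Y + Y)/(-42 + 6*11) = (2*Y)/(-42 + 66) = (2*Y)/24 = (2*Y)*(1/24) = Y/12)
m(74) + O(19, c(13)) = (1/12)*74 + 19 = 37/6 + 19 = 151/6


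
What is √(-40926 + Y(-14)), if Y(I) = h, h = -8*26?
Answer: I*√41134 ≈ 202.82*I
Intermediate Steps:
h = -208
Y(I) = -208
√(-40926 + Y(-14)) = √(-40926 - 208) = √(-41134) = I*√41134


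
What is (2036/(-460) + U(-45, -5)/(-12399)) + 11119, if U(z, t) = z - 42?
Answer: 5282704743/475295 ≈ 11115.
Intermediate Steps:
U(z, t) = -42 + z
(2036/(-460) + U(-45, -5)/(-12399)) + 11119 = (2036/(-460) + (-42 - 45)/(-12399)) + 11119 = (2036*(-1/460) - 87*(-1/12399)) + 11119 = (-509/115 + 29/4133) + 11119 = -2100362/475295 + 11119 = 5282704743/475295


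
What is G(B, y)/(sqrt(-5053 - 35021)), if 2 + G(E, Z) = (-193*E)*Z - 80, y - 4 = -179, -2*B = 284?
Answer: 2398066*I*sqrt(40074)/20037 ≈ 23959.0*I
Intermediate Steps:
B = -142 (B = -1/2*284 = -142)
y = -175 (y = 4 - 179 = -175)
G(E, Z) = -82 - 193*E*Z (G(E, Z) = -2 + ((-193*E)*Z - 80) = -2 + (-193*E*Z - 80) = -2 + (-80 - 193*E*Z) = -82 - 193*E*Z)
G(B, y)/(sqrt(-5053 - 35021)) = (-82 - 193*(-142)*(-175))/(sqrt(-5053 - 35021)) = (-82 - 4796050)/(sqrt(-40074)) = -4796132*(-I*sqrt(40074)/40074) = -(-2398066)*I*sqrt(40074)/20037 = 2398066*I*sqrt(40074)/20037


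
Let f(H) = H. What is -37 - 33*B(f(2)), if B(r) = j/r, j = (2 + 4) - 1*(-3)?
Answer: -371/2 ≈ -185.50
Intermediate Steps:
j = 9 (j = 6 + 3 = 9)
B(r) = 9/r
-37 - 33*B(f(2)) = -37 - 297/2 = -371/2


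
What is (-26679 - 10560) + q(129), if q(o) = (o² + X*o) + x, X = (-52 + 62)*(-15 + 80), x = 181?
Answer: 63433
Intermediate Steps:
X = 650 (X = 10*65 = 650)
q(o) = 181 + o² + 650*o (q(o) = (o² + 650*o) + 181 = 181 + o² + 650*o)
(-26679 - 10560) + q(129) = (-26679 - 10560) + (181 + 129² + 650*129) = -37239 + (181 + 16641 + 83850) = -37239 + 100672 = 63433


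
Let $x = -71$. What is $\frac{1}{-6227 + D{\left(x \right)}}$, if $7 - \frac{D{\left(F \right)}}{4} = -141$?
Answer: $- \frac{1}{5635} \approx -0.00017746$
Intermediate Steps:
$D{\left(F \right)} = 592$ ($D{\left(F \right)} = 28 - -564 = 28 + 564 = 592$)
$\frac{1}{-6227 + D{\left(x \right)}} = \frac{1}{-6227 + 592} = \frac{1}{-5635} = - \frac{1}{5635}$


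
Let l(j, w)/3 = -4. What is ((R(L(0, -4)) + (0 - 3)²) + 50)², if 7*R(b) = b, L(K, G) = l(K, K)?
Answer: 160801/49 ≈ 3281.7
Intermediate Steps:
l(j, w) = -12 (l(j, w) = 3*(-4) = -12)
L(K, G) = -12
R(b) = b/7
((R(L(0, -4)) + (0 - 3)²) + 50)² = (((⅐)*(-12) + (0 - 3)²) + 50)² = ((-12/7 + (-3)²) + 50)² = ((-12/7 + 9) + 50)² = (51/7 + 50)² = (401/7)² = 160801/49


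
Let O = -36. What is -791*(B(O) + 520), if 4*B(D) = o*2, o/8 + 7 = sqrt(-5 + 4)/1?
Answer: -389172 - 3164*I ≈ -3.8917e+5 - 3164.0*I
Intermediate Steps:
o = -56 + 8*I (o = -56 + 8*(sqrt(-5 + 4)/1) = -56 + 8*(sqrt(-1)*1) = -56 + 8*(I*1) = -56 + 8*I ≈ -56.0 + 8.0*I)
B(D) = -28 + 4*I (B(D) = ((-56 + 8*I)*2)/4 = (-112 + 16*I)/4 = -28 + 4*I)
-791*(B(O) + 520) = -791*((-28 + 4*I) + 520) = -791*(492 + 4*I) = -389172 - 3164*I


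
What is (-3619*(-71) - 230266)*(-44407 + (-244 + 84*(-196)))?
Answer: -1630731545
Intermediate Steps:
(-3619*(-71) - 230266)*(-44407 + (-244 + 84*(-196))) = (256949 - 230266)*(-44407 + (-244 - 16464)) = 26683*(-44407 - 16708) = 26683*(-61115) = -1630731545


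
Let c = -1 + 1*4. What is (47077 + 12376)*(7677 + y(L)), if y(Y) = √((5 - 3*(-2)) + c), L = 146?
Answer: 456420681 + 59453*√14 ≈ 4.5664e+8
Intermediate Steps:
c = 3 (c = -1 + 4 = 3)
y(Y) = √14 (y(Y) = √((5 - 3*(-2)) + 3) = √((5 + 6) + 3) = √(11 + 3) = √14)
(47077 + 12376)*(7677 + y(L)) = (47077 + 12376)*(7677 + √14) = 59453*(7677 + √14) = 456420681 + 59453*√14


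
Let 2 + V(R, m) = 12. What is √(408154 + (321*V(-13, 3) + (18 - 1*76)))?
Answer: 7*√8394 ≈ 641.33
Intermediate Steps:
V(R, m) = 10 (V(R, m) = -2 + 12 = 10)
√(408154 + (321*V(-13, 3) + (18 - 1*76))) = √(408154 + (321*10 + (18 - 1*76))) = √(408154 + (3210 + (18 - 76))) = √(408154 + (3210 - 58)) = √(408154 + 3152) = √411306 = 7*√8394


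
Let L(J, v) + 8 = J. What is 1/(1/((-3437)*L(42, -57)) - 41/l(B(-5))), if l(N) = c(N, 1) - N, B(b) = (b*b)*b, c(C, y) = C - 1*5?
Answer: 584290/4791173 ≈ 0.12195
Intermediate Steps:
L(J, v) = -8 + J
c(C, y) = -5 + C (c(C, y) = C - 5 = -5 + C)
B(b) = b³ (B(b) = b²*b = b³)
l(N) = -5 (l(N) = (-5 + N) - N = -5)
1/(1/((-3437)*L(42, -57)) - 41/l(B(-5))) = 1/(1/((-3437)*(-8 + 42)) - 41/(-5)) = 1/(-1/3437/34 - 41*(-⅕)) = 1/(-1/3437*1/34 + 41/5) = 1/(-1/116858 + 41/5) = 1/(4791173/584290) = 584290/4791173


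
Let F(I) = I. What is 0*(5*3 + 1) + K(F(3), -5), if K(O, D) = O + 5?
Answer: 8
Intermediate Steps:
K(O, D) = 5 + O
0*(5*3 + 1) + K(F(3), -5) = 0*(5*3 + 1) + (5 + 3) = 0*(15 + 1) + 8 = 0*16 + 8 = 0 + 8 = 8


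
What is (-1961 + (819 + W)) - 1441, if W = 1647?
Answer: -936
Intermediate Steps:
(-1961 + (819 + W)) - 1441 = (-1961 + (819 + 1647)) - 1441 = (-1961 + 2466) - 1441 = 505 - 1441 = -936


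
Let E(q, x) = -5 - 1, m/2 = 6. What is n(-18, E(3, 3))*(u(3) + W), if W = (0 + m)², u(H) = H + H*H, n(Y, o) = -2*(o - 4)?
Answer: 3120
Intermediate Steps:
m = 12 (m = 2*6 = 12)
E(q, x) = -6
n(Y, o) = 8 - 2*o (n(Y, o) = -2*(-4 + o) = 8 - 2*o)
u(H) = H + H²
W = 144 (W = (0 + 12)² = 12² = 144)
n(-18, E(3, 3))*(u(3) + W) = (8 - 2*(-6))*(3*(1 + 3) + 144) = (8 + 12)*(3*4 + 144) = 20*(12 + 144) = 20*156 = 3120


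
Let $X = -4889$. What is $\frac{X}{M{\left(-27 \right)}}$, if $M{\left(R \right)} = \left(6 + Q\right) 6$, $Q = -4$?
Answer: $- \frac{4889}{12} \approx -407.42$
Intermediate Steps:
$M{\left(R \right)} = 12$ ($M{\left(R \right)} = \left(6 - 4\right) 6 = 2 \cdot 6 = 12$)
$\frac{X}{M{\left(-27 \right)}} = - \frac{4889}{12}$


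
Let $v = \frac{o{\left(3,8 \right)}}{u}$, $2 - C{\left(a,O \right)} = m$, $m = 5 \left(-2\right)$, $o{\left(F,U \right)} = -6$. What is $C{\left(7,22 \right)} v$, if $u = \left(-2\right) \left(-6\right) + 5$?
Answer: $- \frac{72}{17} \approx -4.2353$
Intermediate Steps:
$u = 17$ ($u = 12 + 5 = 17$)
$m = -10$
$C{\left(a,O \right)} = 12$ ($C{\left(a,O \right)} = 2 - -10 = 2 + 10 = 12$)
$v = - \frac{6}{17} \approx -0.35294$
$C{\left(7,22 \right)} v = 12 \left(- \frac{6}{17}\right) = - \frac{72}{17}$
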